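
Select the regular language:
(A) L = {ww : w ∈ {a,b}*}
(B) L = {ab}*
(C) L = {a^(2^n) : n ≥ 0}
(B) {ab}*

(B) L = {ab}* is regular.

This can be recognized by a finite automaton (DFA/NFA).
Regular expressions like {ab}* define regular languages.

The other choices are not regular:
- {a^(2^n) : n ≥ 0}: After pumping, length is no longer a power of 2
- {ww : w ∈ {a,b}*}: After pumping, the two halves no longer match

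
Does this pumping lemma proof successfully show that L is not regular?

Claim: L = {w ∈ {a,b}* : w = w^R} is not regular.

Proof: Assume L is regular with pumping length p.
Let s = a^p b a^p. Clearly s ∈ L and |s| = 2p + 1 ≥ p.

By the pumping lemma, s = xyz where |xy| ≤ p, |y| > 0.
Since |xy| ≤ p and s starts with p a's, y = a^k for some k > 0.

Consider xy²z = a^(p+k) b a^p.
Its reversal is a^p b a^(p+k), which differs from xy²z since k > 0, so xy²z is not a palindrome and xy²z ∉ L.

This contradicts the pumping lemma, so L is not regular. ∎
The proof is correct.

This proof is valid because:
1. s = a^p b a^p is in L and is chosen in terms of p, so |s| ≥ p holds for every p
2. The decomposition analysis is correct: |xy| ≤ p forces y to lie inside the leading a's
3. The contradiction is valid: a^(p+k) b a^p has more a's before the b than after it, so it is not a palindrome
4. The conclusion follows logically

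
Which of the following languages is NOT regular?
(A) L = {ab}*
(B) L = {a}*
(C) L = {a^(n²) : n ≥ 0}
(C) {a^(n²) : n ≥ 0}

(C) L = {a^(n²) : n ≥ 0} is NOT regular.

The pumping lemma can be used to prove this:
After pumping, length is no longer a perfect square

The other languages are regular because they can be recognized by finite automata.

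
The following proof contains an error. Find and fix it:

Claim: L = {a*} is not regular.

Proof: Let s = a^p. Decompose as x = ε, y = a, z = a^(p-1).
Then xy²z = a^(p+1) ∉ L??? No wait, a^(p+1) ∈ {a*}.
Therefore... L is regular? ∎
Error: The proof attempts to show a*  is not regular, but a* IS regular!

Correction: a* is a regular language (recognized by a simple DFA with one accepting state and self-loop on 'a'). The pumping lemma can only prove non-regularity, not regularity. For regular languages, pumping always works.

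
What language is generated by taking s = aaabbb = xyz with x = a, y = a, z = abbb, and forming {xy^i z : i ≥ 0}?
{xy^i z : i ≥ 0} = {a^(2+i) b^3 : i ≥ 0} = {aabbb, aaabbb, aaaabbb, ...}

With x = a, y = a, z = abbb: Starting with aaabbb and pumping the second 'a', we get strings with 2+i a's followed by 3 b's for i = 0, 1, 2, ...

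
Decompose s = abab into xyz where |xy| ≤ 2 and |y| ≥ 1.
x = '', y = 'a', z = 'bab'

For s = abab and p = 2, one valid decomposition is:
- x = '' (length 0)
- y = 'a' (length 1)
- z = 'bab' (length 3)

Verification:
- xyz = '' + 'a' + 'bab' = abab ✓
- |xy| = 1 ≤ 2 ✓
- |y| = 1 > 0 ✓

All pumping lemma constraints are satisfied.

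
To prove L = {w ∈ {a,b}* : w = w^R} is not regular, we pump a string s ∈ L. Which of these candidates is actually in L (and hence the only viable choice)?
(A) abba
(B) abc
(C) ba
(A) abba

The pumping lemma is applied to a string s that lies in L, so first check membership of each option:
- (A) abba reversed is abba, the same string, so it is a palindrome and is in L ✓
- (B) abc reversed is cba ≠ abc, so it is not a palindrome and is not in L ✗
- (C) ba reversed is ab ≠ ba, so it is not a palindrome and is not in L ✗

Only (A) abba is in L, so it is the only candidate that could play the role of s.
(In a complete proof one picks s in terms of the pumping length p so that |s| ≥ p is guaranteed; a fixed string like abba illustrates the shape of such an s.)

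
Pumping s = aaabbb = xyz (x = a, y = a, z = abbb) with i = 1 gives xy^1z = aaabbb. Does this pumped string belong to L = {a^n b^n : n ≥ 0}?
Yes

xy¹z = a · a · abbb = aaabbb.
aaabbb = a^3 b^3 has equal counts (3 = 3), so it is in L.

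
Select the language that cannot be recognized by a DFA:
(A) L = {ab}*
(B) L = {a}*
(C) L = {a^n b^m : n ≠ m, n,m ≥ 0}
(C) {a^n b^m : n ≠ m, n,m ≥ 0}

(C) L = {a^n b^m : n ≠ m, n,m ≥ 0} is NOT regular.

The pumping lemma can be used to prove this:
After pumping a's, we can make n = m

The other languages are regular because they can be recognized by finite automata.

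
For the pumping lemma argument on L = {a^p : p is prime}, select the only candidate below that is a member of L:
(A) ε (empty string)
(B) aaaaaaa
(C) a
(B) aaaaaaa

The pumping lemma is applied to a string s that lies in L, so first check membership of each option:
- (A) ε has length 0, which is not prime, so it is not in L ✗
- (B) aaaaaaa has length 7, which is prime, so it is in L ✓
- (C) a has length 1, which is not prime, so it is not in L ✗

Only (B) aaaaaaa is in L, so it is the only candidate that could play the role of s.
(In a complete proof one picks s in terms of the pumping length p so that |s| ≥ p is guaranteed; a fixed string like aaaaaaa illustrates the shape of such an s.)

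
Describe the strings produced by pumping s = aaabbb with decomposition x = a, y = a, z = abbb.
{xy^i z : i ≥ 0} = {a^(2+i) b^3 : i ≥ 0} = {aabbb, aaabbb, aaaabbb, ...}

With x = a, y = a, z = abbb: Starting with aaabbb and pumping the second 'a', we get strings with 2+i a's followed by 3 b's for i = 0, 1, 2, ...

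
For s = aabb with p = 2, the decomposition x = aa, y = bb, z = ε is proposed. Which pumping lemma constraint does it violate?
Violated: |xy| ≤ p

The decomposition x = aa, y = bb, z = ε for s = aabb with p = 2
violates the constraint: |xy| ≤ p

|xy| = |aabb| = 4 > 2 = p. The decomposition puts too many characters in xy.

Pumping lemma constraints:
1. xyz = s (decomposition is valid)
2. |xy| ≤ p
3. |y| > 0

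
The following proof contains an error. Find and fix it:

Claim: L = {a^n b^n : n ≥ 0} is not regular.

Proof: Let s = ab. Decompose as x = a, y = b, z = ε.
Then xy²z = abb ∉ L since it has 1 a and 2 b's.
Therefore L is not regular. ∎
Error: The string s = ab might be shorter than the pumping length p.

Correction: Choose s = a^p b^p to ensure |s| ≥ p. Also, the decomposition is wrong: with |xy| ≤ p, y cannot include b's when s starts with p a's.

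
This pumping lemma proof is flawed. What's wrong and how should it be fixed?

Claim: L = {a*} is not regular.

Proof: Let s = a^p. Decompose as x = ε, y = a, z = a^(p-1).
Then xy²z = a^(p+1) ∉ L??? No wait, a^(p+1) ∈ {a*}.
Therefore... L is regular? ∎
Error: The proof attempts to show a*  is not regular, but a* IS regular!

Correction: a* is a regular language (recognized by a simple DFA with one accepting state and self-loop on 'a'). The pumping lemma can only prove non-regularity, not regularity. For regular languages, pumping always works.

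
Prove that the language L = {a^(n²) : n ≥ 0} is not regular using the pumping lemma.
Assume for contradiction that L is regular, and let p ≥ 1 be the pumping length given by the pumping lemma.
Choose s = a^(p²). Then s ∈ L and |s| = p² ≥ p.
By the pumping lemma, s = xyz for some x, y, z with |xy| ≤ p, |y| ≥ 1, and xy^i z ∈ L for every i ≥ 0.
Here y = a^k for some k with 1 ≤ k ≤ |xy| ≤ p.

Take i = 2: |xy²z| = p² + k.
Now p² < p² + k ≤ p² + p < p² + 2p + 1 = (p + 1)².
So |xy²z| lies strictly between the consecutive squares p² and (p + 1)², hence is not a perfect square, and xy²z ∉ L.

This contradicts the pumping lemma, which requires xy^i z ∈ L for all i ≥ 0.
Hence L = {a^(n²) : n ≥ 0} is not regular. ∎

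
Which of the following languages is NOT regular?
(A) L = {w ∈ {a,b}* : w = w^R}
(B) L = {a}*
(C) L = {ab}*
(A) {w ∈ {a,b}* : w = w^R}

(A) L = {w ∈ {a,b}* : w = w^R} is NOT regular.

The pumping lemma can be used to prove this:
After pumping, the string is no longer symmetric

The other languages are regular because they can be recognized by finite automata.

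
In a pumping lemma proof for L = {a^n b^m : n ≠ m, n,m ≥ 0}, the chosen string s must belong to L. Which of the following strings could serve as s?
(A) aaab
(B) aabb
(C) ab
(A) aaab

The pumping lemma is applied to a string s that lies in L, so first check membership of each option:
- (A) aaab = a^3 b^1 with 3 ≠ 1, so it is in L ✓
- (B) aabb = a^2 b^2 has n = m = 2, so it is not in L ✗
- (C) ab = a^1 b^1 has n = m = 1, so it is not in L ✗

Only (A) aaab is in L, so it is the only candidate that could play the role of s.
(In a complete proof one picks s in terms of the pumping length p so that |s| ≥ p is guaranteed; a fixed string like aaab illustrates the shape of such an s.)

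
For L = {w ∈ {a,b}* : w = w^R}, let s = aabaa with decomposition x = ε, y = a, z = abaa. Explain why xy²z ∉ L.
xy²z = aaabaa ∉ L

Pumping with i = 2 replaces y = a by y² = aa:
- Original: s = xyz = aabaa; aabaa reversed is aabaa, the same string, so it is a palindrome and is in L
- Pumped: xy²z = ε · aa · abaa = aaabaa
- aaabaa reversed is aabaaa ≠ aaabaa, so it is not a palindrome and is not in L

The pumping lemma would require xy²z ∈ L, so this decomposition yields a contradiction.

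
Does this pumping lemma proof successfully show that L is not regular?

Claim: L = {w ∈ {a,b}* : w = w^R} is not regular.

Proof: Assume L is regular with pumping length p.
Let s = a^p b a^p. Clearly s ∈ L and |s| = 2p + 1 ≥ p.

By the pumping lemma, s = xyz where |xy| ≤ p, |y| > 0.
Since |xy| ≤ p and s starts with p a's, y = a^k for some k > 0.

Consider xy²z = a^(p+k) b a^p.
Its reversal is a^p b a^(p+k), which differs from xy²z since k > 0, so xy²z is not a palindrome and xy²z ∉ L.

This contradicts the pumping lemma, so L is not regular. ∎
The proof is correct.

This proof is valid because:
1. s = a^p b a^p is in L and is chosen in terms of p, so |s| ≥ p holds for every p
2. The decomposition analysis is correct: |xy| ≤ p forces y to lie inside the leading a's
3. The contradiction is valid: a^(p+k) b a^p has more a's before the b than after it, so it is not a palindrome
4. The conclusion follows logically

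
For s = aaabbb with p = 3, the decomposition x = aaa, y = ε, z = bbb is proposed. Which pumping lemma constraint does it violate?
Violated: |y| > 0

The decomposition x = aaa, y = ε, z = bbb for s = aaabbb with p = 3
violates the constraint: |y| > 0

|y| = 0, but the pumping lemma requires |y| > 0 (y must be non-empty).

Pumping lemma constraints:
1. xyz = s (decomposition is valid)
2. |xy| ≤ p
3. |y| > 0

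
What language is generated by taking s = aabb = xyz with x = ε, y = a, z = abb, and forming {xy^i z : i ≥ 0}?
{xy^i z : i ≥ 0} = {a^(i+1) b^2 : i ≥ 0} = {abb, aabb, aaabb, ...}

With x = ε, y = a, z = abb: Starting with aabb and pumping the first 'a' (z = abb keeps the second 'a'), we get strings with i+1 a's followed by 2 b's for i = 0, 1, 2, ...; note bb is not produced because z always contributes one a.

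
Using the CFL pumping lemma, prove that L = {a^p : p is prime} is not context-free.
Assume for contradiction that L is context-free, and let p ≥ 1 be the pumping length given by the pumping lemma for CFLs.
Choose a prime q with q ≥ p and let s = a^q. Then s ∈ L and |s| = q ≥ p.
By the CFL pumping lemma, s = uvxyz for some u, v, x, y, z with |vxy| ≤ p, |vy| ≥ 1, and uv^i xy^i z ∈ L for every i ≥ 0.
All symbols are a's, so only lengths matter: let k = |vy|, with 1 ≤ k ≤ p. Then |uv^i xy^i z| = q + (i − 1)k.

Take i = q + 1: the length is q + qk = q(k + 1).
Both factors satisfy q ≥ 2 and k + 1 ≥ 2, so q(k + 1) is composite and uv^(q+1) xy^(q+1) z ∉ L.

This contradicts the CFL pumping lemma, which requires uv^i xy^i z ∈ L for all i ≥ 0.
Hence L = {a^p : p is prime} is not context-free. ∎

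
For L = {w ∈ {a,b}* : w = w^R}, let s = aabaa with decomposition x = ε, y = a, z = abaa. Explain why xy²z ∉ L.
xy²z = aaabaa ∉ L

Pumping with i = 2 replaces y = a by y² = aa:
- Original: s = xyz = aabaa; aabaa reversed is aabaa, the same string, so it is a palindrome and is in L
- Pumped: xy²z = ε · aa · abaa = aaabaa
- aaabaa reversed is aabaaa ≠ aaabaa, so it is not a palindrome and is not in L

The pumping lemma would require xy²z ∈ L, so this decomposition yields a contradiction.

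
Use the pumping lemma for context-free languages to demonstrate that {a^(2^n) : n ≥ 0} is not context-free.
Assume for contradiction that L is context-free, and let p ≥ 1 be the pumping length given by the pumping lemma for CFLs.
Choose s = a^(2^p). Then s ∈ L and |s| = 2^p ≥ p.
By the CFL pumping lemma, s = uvxyz for some u, v, x, y, z with |vxy| ≤ p, |vy| ≥ 1, and uv^i xy^i z ∈ L for every i ≥ 0.
All symbols are a's, so only lengths matter: let k = |vy|, with 1 ≤ k ≤ |vxy| ≤ p < 2^p.

Take i = 2: |uv²xy²z| = 2^p + k, and 2^p < 2^p + k < 2^p + 2^p = 2^(p+1).
So the length lies strictly between consecutive powers of two and is not a power of 2; uv²xy²z ∉ L.

This contradicts the CFL pumping lemma, which requires uv^i xy^i z ∈ L for all i ≥ 0.
Hence L = {a^(2^n) : n ≥ 0} is not context-free. ∎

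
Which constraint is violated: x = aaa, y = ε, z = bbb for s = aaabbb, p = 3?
Violated: |y| > 0

The decomposition x = aaa, y = ε, z = bbb for s = aaabbb with p = 3
violates the constraint: |y| > 0

|y| = 0, but the pumping lemma requires |y| > 0 (y must be non-empty).

Pumping lemma constraints:
1. xyz = s (decomposition is valid)
2. |xy| ≤ p
3. |y| > 0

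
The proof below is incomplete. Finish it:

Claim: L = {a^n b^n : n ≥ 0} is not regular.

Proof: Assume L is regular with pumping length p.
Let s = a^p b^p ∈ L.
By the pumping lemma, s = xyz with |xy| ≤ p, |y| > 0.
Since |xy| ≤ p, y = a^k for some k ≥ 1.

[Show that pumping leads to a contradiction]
Consider xy²z = a^(p+k) b^p.

Since k ≥ 1, we have p + k > p.
So xy²z has more a's than b's: (p+k) a's vs p b's.
This means xy²z ∉ L because a^n b^n requires equal counts.

This contradicts the pumping lemma which states xy²z ∈ L.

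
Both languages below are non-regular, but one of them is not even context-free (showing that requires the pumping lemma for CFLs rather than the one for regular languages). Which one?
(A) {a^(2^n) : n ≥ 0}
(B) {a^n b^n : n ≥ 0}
(A) {a^(2^n) : n ≥ 0}

(A) {a^(2^n) : n ≥ 0} requires the CFL pumping lemma.

- {a^n b^n : n ≥ 0} is context-free (but not regular)
  • Can be shown non-regular with the regular pumping lemma
  • After pumping, the number of a's and b's become unequal

- {a^(2^n) : n ≥ 0} is NOT context-free
  • Requires the CFL pumping lemma to prove
  • Gaps between powers of 2 grow exponentially

The CFL pumping lemma is "stronger" in that it can prove non-membership
in the larger class of context-free languages.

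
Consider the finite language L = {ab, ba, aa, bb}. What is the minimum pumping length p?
p = 3

For a finite language L, the pumping lemma holds vacuously if p > max|s| for s ∈ L.

The longest string in L = {ab, ba, aa, bb} has length 2.
If p = 3, then no string s ∈ L has |s| ≥ p, so the condition is vacuously true.

The minimum pumping length is p = 3.

Why no smaller p works: for any p ≤ 2, the longest string s ∈ L has |s| = 2 ≥ p, so it would
have to be pumpable; but pumping up (i = 2, 3, ...) produces ever longer strings, which cannot all lie in the
finite language L. So the pumping property fails for every p ≤ 2.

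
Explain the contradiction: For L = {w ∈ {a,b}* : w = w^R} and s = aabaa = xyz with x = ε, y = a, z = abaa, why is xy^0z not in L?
xy⁰z = abaa ∉ L

Pumping with i = 0 replaces y = a by y⁰ = ε:
- Original: s = xyz = aabaa; aabaa reversed is aabaa, the same string, so it is a palindrome and is in L
- Pumped: xy⁰z = ε · ε · abaa = abaa
- abaa reversed is aaba ≠ abaa, so it is not a palindrome and is not in L

The pumping lemma would require xy⁰z ∈ L, so this decomposition yields a contradiction.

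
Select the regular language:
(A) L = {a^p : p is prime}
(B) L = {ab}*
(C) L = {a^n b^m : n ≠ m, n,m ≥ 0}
(B) {ab}*

(B) L = {ab}* is regular.

This can be recognized by a finite automaton (DFA/NFA).
Regular expressions like {ab}* define regular languages.

The other choices are not regular:
- {a^n b^m : n ≠ m, n,m ≥ 0}: After pumping a's, we can make n = m
- {a^p : p is prime}: After pumping, the length becomes composite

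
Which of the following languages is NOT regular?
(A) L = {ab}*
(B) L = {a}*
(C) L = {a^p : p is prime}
(C) {a^p : p is prime}

(C) L = {a^p : p is prime} is NOT regular.

The pumping lemma can be used to prove this:
After pumping, the length becomes composite

The other languages are regular because they can be recognized by finite automata.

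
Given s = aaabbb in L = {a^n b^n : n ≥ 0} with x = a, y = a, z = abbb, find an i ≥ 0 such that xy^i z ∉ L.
i = 2

xy²z = a · aa · abbb = aaaabbb; aaaabbb has 4 a's and 3 b's; 4 ≠ 3, so it is not in L.
(Other choices also work, e.g. i = 0, 3; only i = 1 is guaranteed to stay in L since xy¹z = s.)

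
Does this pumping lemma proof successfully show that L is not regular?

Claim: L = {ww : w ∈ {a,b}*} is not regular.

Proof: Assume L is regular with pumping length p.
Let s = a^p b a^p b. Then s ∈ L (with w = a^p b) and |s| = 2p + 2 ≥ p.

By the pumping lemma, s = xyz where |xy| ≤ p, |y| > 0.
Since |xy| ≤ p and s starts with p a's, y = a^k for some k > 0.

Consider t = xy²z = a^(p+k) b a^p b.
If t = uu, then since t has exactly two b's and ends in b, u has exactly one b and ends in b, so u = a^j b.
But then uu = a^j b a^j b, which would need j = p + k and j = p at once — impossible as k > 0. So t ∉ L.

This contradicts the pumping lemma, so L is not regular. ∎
The proof is correct.

This proof is valid because:
1. s = a^p b a^p b is in L and is chosen in terms of p, so |s| ≥ p holds for every p
2. The decomposition analysis is correct: |xy| ≤ p forces y to lie inside the leading a's
3. The contradiction is valid: the argument shows a^(p+k) b a^p b cannot be split into two equal halves
4. The conclusion follows logically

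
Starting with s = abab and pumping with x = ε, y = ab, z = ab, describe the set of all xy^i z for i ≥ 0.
{xy^i z : i ≥ 0} = {(ab)^(i+1) : i ≥ 0} = {ab, abab, ababab, ...}

With x = ε, y = ab, z = ab: Pumping 'ab' gives strings of alternating a's and b's.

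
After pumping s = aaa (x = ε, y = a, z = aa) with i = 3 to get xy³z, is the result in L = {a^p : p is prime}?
Yes

xy³z = ε · aaa · aa = aaaaa.
aaaaa has length 5, which is prime, so it is in L.
(A single pumped string landing in L is not a contradiction by itself; a non-regularity proof needs some i for which xy^i z ∉ L, for every admissible decomposition.)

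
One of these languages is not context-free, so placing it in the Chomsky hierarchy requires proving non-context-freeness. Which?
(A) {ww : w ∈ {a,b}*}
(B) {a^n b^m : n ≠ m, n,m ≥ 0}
(A) {ww : w ∈ {a,b}*}

(A) {ww : w ∈ {a,b}*} requires the CFL pumping lemma.

- {a^n b^m : n ≠ m, n,m ≥ 0} is context-free (but not regular)
  • Can be shown non-regular with the regular pumping lemma
  • After pumping a's, we can make n = m

- {ww : w ∈ {a,b}*} is NOT context-free
  • Requires the CFL pumping lemma to prove
  • Even a PDA cannot compare two arbitrary halves symbol by symbol; CFL pumping on a^p b^p a^p b^p fails

The CFL pumping lemma is "stronger" in that it can prove non-membership
in the larger class of context-free languages.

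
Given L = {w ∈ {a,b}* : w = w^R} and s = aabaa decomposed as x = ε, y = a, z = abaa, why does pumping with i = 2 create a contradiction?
xy²z = aaabaa ∉ L

Pumping with i = 2 replaces y = a by y² = aa:
- Original: s = xyz = aabaa; aabaa reversed is aabaa, the same string, so it is a palindrome and is in L
- Pumped: xy²z = ε · aa · abaa = aaabaa
- aaabaa reversed is aabaaa ≠ aaabaa, so it is not a palindrome and is not in L

The pumping lemma would require xy²z ∈ L, so this decomposition yields a contradiction.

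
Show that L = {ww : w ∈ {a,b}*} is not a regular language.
Assume for contradiction that L is regular, and let p ≥ 1 be the pumping length given by the pumping lemma.
Choose s = a^p b a^p b. Then s ∈ L (take w = a^p b) and |s| = 2p + 2 ≥ p.
By the pumping lemma, s = xyz for some x, y, z with |xy| ≤ p, |y| ≥ 1, and xy^i z ∈ L for every i ≥ 0.
Since |xy| ≤ p and the first p symbols of s are all a's, y = a^k for some k with 1 ≤ k ≤ p.

Take i = 2: t = xy²z = a^(p + k) b a^p b.
Suppose t = uu for some string u. The string t contains exactly two b's and ends in b, so u contains exactly one b and ends in b; hence u = a^j b for some j, and uu = a^j b a^j b. Comparing with t = a^(p + k) b a^p b forces j = p + k (first block) and j = p (second block), which is impossible since k ≥ 1. So t ∉ L.

This contradicts the pumping lemma, which requires xy^i z ∈ L for all i ≥ 0.
Hence L = {ww : w ∈ {a,b}*} is not regular. ∎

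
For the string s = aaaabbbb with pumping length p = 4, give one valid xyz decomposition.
x = '', y = 'a', z = 'aaabbbb'

For s = aaaabbbb and p = 4, one valid decomposition is:
- x = '' (length 0)
- y = 'a' (length 1)
- z = 'aaabbbb' (length 7)

Verification:
- xyz = '' + 'a' + 'aaabbbb' = aaaabbbb ✓
- |xy| = 1 ≤ 4 ✓
- |y| = 1 > 0 ✓

All pumping lemma constraints are satisfied.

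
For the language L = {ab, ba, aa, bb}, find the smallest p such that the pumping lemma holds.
p = 3

For a finite language L, the pumping lemma holds vacuously if p > max|s| for s ∈ L.

The longest string in L = {ab, ba, aa, bb} has length 2.
If p = 3, then no string s ∈ L has |s| ≥ p, so the condition is vacuously true.

The minimum pumping length is p = 3.

Why no smaller p works: for any p ≤ 2, the longest string s ∈ L has |s| = 2 ≥ p, so it would
have to be pumpable; but pumping up (i = 2, 3, ...) produces ever longer strings, which cannot all lie in the
finite language L. So the pumping property fails for every p ≤ 2.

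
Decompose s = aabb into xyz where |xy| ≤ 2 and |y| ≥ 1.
x = 'a', y = 'a', z = 'bb'

For s = aabb and p = 2, one valid decomposition is:
- x = 'a' (length 1)
- y = 'a' (length 1)
- z = 'bb' (length 2)

Verification:
- xyz = 'a' + 'a' + 'bb' = aabb ✓
- |xy| = 2 ≤ 2 ✓
- |y| = 1 > 0 ✓

All pumping lemma constraints are satisfied.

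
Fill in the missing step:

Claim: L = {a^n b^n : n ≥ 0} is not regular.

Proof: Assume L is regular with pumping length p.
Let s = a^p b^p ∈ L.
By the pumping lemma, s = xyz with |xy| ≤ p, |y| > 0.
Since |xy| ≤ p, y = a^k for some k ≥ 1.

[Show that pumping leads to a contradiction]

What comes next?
Consider xy²z = a^(p+k) b^p.

Since k ≥ 1, we have p + k > p.
So xy²z has more a's than b's: (p+k) a's vs p b's.
This means xy²z ∉ L because a^n b^n requires equal counts.

This contradicts the pumping lemma which states xy²z ∈ L.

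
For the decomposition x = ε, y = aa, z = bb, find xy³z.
aaaaaabb

Given x = '', y = 'aa', z = 'bb' and i = 3:

xy^3z = x + y·y·...·y (3 times) + z
       = '' + 'aa'^3 + 'bb'
       = '' + 'aaaaaa' + 'bb'
       = 'aaaaaabb'

The pumped string is 'aaaaaabb' with length 8.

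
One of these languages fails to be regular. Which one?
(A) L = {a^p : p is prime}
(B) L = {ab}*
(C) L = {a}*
(A) {a^p : p is prime}

(A) L = {a^p : p is prime} is NOT regular.

The pumping lemma can be used to prove this:
After pumping, the length becomes composite

The other languages are regular because they can be recognized by finite automata.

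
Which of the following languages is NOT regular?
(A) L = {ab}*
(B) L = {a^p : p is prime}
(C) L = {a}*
(B) {a^p : p is prime}

(B) L = {a^p : p is prime} is NOT regular.

The pumping lemma can be used to prove this:
After pumping, the length becomes composite

The other languages are regular because they can be recognized by finite automata.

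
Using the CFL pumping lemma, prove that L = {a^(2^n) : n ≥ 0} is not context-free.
Assume for contradiction that L is context-free, and let p ≥ 1 be the pumping length given by the pumping lemma for CFLs.
Choose s = a^(2^p). Then s ∈ L and |s| = 2^p ≥ p.
By the CFL pumping lemma, s = uvxyz for some u, v, x, y, z with |vxy| ≤ p, |vy| ≥ 1, and uv^i xy^i z ∈ L for every i ≥ 0.
All symbols are a's, so only lengths matter: let k = |vy|, with 1 ≤ k ≤ |vxy| ≤ p < 2^p.

Take i = 2: |uv²xy²z| = 2^p + k, and 2^p < 2^p + k < 2^p + 2^p = 2^(p+1).
So the length lies strictly between consecutive powers of two and is not a power of 2; uv²xy²z ∉ L.

This contradicts the CFL pumping lemma, which requires uv^i xy^i z ∈ L for all i ≥ 0.
Hence L = {a^(2^n) : n ≥ 0} is not context-free. ∎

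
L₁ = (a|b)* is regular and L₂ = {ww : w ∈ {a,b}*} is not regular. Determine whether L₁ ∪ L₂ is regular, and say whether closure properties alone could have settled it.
Yes — L₁ ∪ L₂ is regular.

{ww} ⊆ (a|b)*, so L₁ ∪ L₂ = (a|b)*, which is regular.

Note that the bare facts "L₁ regular, L₂ non-regular" do not settle the question by themselves: the closure of regular languages under ∪, ∩, complement and difference applies only when BOTH operands are regular. With a non-regular operand the result can come out regular or non-regular depending on the specific languages, so one has to work out L₁ ∪ L₂ for this particular pair, as above.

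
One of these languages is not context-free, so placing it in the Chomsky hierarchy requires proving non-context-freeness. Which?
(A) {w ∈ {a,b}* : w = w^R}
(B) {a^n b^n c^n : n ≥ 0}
(B) {a^n b^n c^n : n ≥ 0}

(B) {a^n b^n c^n : n ≥ 0} requires the CFL pumping lemma.

- {w ∈ {a,b}* : w = w^R} is context-free (but not regular)
  • Can be shown non-regular with the regular pumping lemma
  • After pumping, the string is no longer symmetric

- {a^n b^n c^n : n ≥ 0} is NOT context-free
  • Requires the CFL pumping lemma to prove
  • Cannot maintain three equal counts simultaneously

The CFL pumping lemma is "stronger" in that it can prove non-membership
in the larger class of context-free languages.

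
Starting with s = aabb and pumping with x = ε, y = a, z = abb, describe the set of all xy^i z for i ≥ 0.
{xy^i z : i ≥ 0} = {a^(i+1) b^2 : i ≥ 0} = {abb, aabb, aaabb, ...}

With x = ε, y = a, z = abb: Starting with aabb and pumping the first 'a' (z = abb keeps the second 'a'), we get strings with i+1 a's followed by 2 b's for i = 0, 1, 2, ...; note bb is not produced because z always contributes one a.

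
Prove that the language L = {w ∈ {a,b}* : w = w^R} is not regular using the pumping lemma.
Assume for contradiction that L is regular, and let p ≥ 1 be the pumping length given by the pumping lemma.
Choose s = a^p b a^p. Then s ∈ L (it reads the same in both directions) and |s| = 2p + 1 ≥ p.
By the pumping lemma, s = xyz for some x, y, z with |xy| ≤ p, |y| ≥ 1, and xy^i z ∈ L for every i ≥ 0.
Since |xy| ≤ p and the first p symbols of s are all a's, y = a^k for some k with 1 ≤ k ≤ p.

Take i = 2: xy²z = a^(p + k) b a^p.
Its reversal is a^p b a^(p + k). These differ because the block of a's before the unique b has length p + k in one and p in the other, and p + k ≠ p since k ≥ 1. So xy²z is not a palindrome, i.e. xy²z ∉ L.

This contradicts the pumping lemma, which requires xy^i z ∈ L for all i ≥ 0.
Hence L = {w ∈ {a,b}* : w = w^R} is not regular. ∎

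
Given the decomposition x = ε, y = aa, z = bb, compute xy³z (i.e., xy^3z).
aaaaaabb

Given x = '', y = 'aa', z = 'bb' and i = 3:

xy^3z = x + y·y·...·y (3 times) + z
       = '' + 'aa'^3 + 'bb'
       = '' + 'aaaaaa' + 'bb'
       = 'aaaaaabb'

The pumped string is 'aaaaaabb' with length 8.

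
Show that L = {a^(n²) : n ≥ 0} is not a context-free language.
Assume for contradiction that L is context-free, and let p ≥ 1 be the pumping length given by the pumping lemma for CFLs.
Choose s = a^(p²). Then s ∈ L and |s| = p² ≥ p.
By the CFL pumping lemma, s = uvxyz for some u, v, x, y, z with |vxy| ≤ p, |vy| ≥ 1, and uv^i xy^i z ∈ L for every i ≥ 0.
All symbols are a's, so only lengths matter: let k = |vy|, with 1 ≤ k ≤ |vxy| ≤ p.

Take i = 2: |uv²xy²z| = p² + k, and p² < p² + k ≤ p² + p < (p + 1)².
So the length lies strictly between consecutive squares and is not a perfect square; uv²xy²z ∉ L.

This contradicts the CFL pumping lemma, which requires uv^i xy^i z ∈ L for all i ≥ 0.
Hence L = {a^(n²) : n ≥ 0} is not context-free. ∎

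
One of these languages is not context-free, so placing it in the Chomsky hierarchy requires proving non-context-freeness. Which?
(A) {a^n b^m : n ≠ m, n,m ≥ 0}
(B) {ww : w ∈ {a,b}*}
(B) {ww : w ∈ {a,b}*}

(B) {ww : w ∈ {a,b}*} requires the CFL pumping lemma.

- {a^n b^m : n ≠ m, n,m ≥ 0} is context-free (but not regular)
  • Can be shown non-regular with the regular pumping lemma
  • After pumping a's, we can make n = m

- {ww : w ∈ {a,b}*} is NOT context-free
  • Requires the CFL pumping lemma to prove
  • Even a PDA cannot compare two arbitrary halves symbol by symbol; CFL pumping on a^p b^p a^p b^p fails

The CFL pumping lemma is "stronger" in that it can prove non-membership
in the larger class of context-free languages.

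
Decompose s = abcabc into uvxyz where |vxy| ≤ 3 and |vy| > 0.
u='ab', v='c', x='a', y='b', z='c'

For s = abcabc with pumping length p = 3:

One valid decomposition:
- u = 'ab'
- v = 'c'
- x = 'a'
- y = 'b'
- z = 'c'

Verification:
- uvxyz = 'ab' + 'c' + 'a' + 'b' + 'c' = abcabc ✓
- |vxy| = |'cab'| = 3 ≤ 3 ✓
- |vy| = |'cb'| = 2 > 0 ✓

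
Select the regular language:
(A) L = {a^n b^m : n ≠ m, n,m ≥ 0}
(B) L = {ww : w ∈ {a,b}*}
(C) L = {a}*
(C) {a}*

(C) L = {a}* is regular.

This can be recognized by a finite automaton (DFA/NFA).
Regular expressions like {a}* define regular languages.

The other choices are not regular:
- {ww : w ∈ {a,b}*}: After pumping, the two halves no longer match
- {a^n b^m : n ≠ m, n,m ≥ 0}: After pumping a's, we can make n = m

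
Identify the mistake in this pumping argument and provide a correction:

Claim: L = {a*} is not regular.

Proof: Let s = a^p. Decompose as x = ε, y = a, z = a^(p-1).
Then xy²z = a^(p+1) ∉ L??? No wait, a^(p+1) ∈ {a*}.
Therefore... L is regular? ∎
Error: The proof attempts to show a*  is not regular, but a* IS regular!

Correction: a* is a regular language (recognized by a simple DFA with one accepting state and self-loop on 'a'). The pumping lemma can only prove non-regularity, not regularity. For regular languages, pumping always works.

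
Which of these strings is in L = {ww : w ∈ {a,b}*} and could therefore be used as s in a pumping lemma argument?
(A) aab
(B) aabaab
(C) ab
(B) aabaab

The pumping lemma is applied to a string s that lies in L, so first check membership of each option:
- (A) aab has odd length 3, so it cannot be written as ww and is not in L ✗
- (B) aabaab splits into halves aab · aab, which are equal, so it is in L (w = aab) ✓
- (C) ab has length 2; its halves are a and b, which differ, so it is not in L ✗

Only (B) aabaab is in L, so it is the only candidate that could play the role of s.
(In a complete proof one picks s in terms of the pumping length p so that |s| ≥ p is guaranteed; a fixed string like aabaab illustrates the shape of such an s.)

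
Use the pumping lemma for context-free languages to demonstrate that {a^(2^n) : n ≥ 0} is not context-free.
Assume for contradiction that L is context-free, and let p ≥ 1 be the pumping length given by the pumping lemma for CFLs.
Choose s = a^(2^p). Then s ∈ L and |s| = 2^p ≥ p.
By the CFL pumping lemma, s = uvxyz for some u, v, x, y, z with |vxy| ≤ p, |vy| ≥ 1, and uv^i xy^i z ∈ L for every i ≥ 0.
All symbols are a's, so only lengths matter: let k = |vy|, with 1 ≤ k ≤ |vxy| ≤ p < 2^p.

Take i = 2: |uv²xy²z| = 2^p + k, and 2^p < 2^p + k < 2^p + 2^p = 2^(p+1).
So the length lies strictly between consecutive powers of two and is not a power of 2; uv²xy²z ∉ L.

This contradicts the CFL pumping lemma, which requires uv^i xy^i z ∈ L for all i ≥ 0.
Hence L = {a^(2^n) : n ≥ 0} is not context-free. ∎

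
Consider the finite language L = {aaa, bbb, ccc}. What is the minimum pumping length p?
p = 4

For a finite language L, the pumping lemma holds vacuously if p > max|s| for s ∈ L.

The longest string in L = {aaa, bbb, ccc} has length 3.
If p = 4, then no string s ∈ L has |s| ≥ p, so the condition is vacuously true.

The minimum pumping length is p = 4.

Why no smaller p works: for any p ≤ 3, the longest string s ∈ L has |s| = 3 ≥ p, so it would
have to be pumpable; but pumping up (i = 2, 3, ...) produces ever longer strings, which cannot all lie in the
finite language L. So the pumping property fails for every p ≤ 3.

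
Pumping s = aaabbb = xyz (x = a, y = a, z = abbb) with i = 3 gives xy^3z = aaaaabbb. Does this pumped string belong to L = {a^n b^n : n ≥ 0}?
No

xy³z = a · aaa · abbb = aaaaabbb.
aaaaabbb has 5 a's and 3 b's; 5 ≠ 3, so it is not in L.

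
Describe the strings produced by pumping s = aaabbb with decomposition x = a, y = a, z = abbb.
{xy^i z : i ≥ 0} = {a^(2+i) b^3 : i ≥ 0} = {aabbb, aaabbb, aaaabbb, ...}

With x = a, y = a, z = abbb: Starting with aaabbb and pumping the second 'a', we get strings with 2+i a's followed by 3 b's for i = 0, 1, 2, ...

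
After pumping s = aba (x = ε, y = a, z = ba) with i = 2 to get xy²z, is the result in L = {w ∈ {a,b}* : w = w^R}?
No

xy²z = ε · aa · ba = aaba.
aaba reversed is abaa ≠ aaba, so it is not a palindrome and is not in L.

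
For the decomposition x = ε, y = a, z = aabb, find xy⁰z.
aabb

Given x = '', y = 'a', z = 'aabb' and i = 0:

xy^0z = x + y·y·...·y (0 times) + z
       = '' + 'a'^0 + 'aabb'
       = '' + '' + 'aabb'
       = 'aabb'

The pumped string is 'aabb' with length 4.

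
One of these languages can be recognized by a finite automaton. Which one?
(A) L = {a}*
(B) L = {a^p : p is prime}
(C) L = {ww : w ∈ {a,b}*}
(A) {a}*

(A) L = {a}* is regular.

This can be recognized by a finite automaton (DFA/NFA).
Regular expressions like {a}* define regular languages.

The other choices are not regular:
- {ww : w ∈ {a,b}*}: After pumping, the two halves no longer match
- {a^p : p is prime}: After pumping, the length becomes composite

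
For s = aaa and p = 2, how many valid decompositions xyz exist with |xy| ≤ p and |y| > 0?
3

For s = 'aaa' with pumping length p = 2:

Constraints: |xy| ≤ 2, |y| > 0

Valid decompositions (|xy| ≤ p, |y| ≥ 1):
  • x='', y='a', z='aa'
  • x='a', y='a', z='a'
  • x='', y='aa', z='a'

Total count: 3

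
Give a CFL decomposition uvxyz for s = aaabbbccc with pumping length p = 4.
u='aa', v='a', x='bb', y='b', z='ccc'

For s = aaabbbccc with pumping length p = 4:

One valid decomposition:
- u = 'aa'
- v = 'a'
- x = 'bb'
- y = 'b'
- z = 'ccc'

Verification:
- uvxyz = 'aa' + 'a' + 'bb' + 'b' + 'ccc' = aaabbbccc ✓
- |vxy| = |'abbb'| = 4 ≤ 4 ✓
- |vy| = |'ab'| = 2 > 0 ✓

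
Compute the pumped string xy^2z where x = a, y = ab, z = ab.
aababab

Given x = 'a', y = 'ab', z = 'ab' and i = 2:

xy^2z = x + y·y·...·y (2 times) + z
       = 'a' + 'ab'^2 + 'ab'
       = 'a' + 'abab' + 'ab'
       = 'aababab'

The pumped string is 'aababab' with length 7.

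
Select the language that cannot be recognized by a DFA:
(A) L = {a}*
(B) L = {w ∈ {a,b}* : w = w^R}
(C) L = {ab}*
(B) {w ∈ {a,b}* : w = w^R}

(B) L = {w ∈ {a,b}* : w = w^R} is NOT regular.

The pumping lemma can be used to prove this:
After pumping, the string is no longer symmetric

The other languages are regular because they can be recognized by finite automata.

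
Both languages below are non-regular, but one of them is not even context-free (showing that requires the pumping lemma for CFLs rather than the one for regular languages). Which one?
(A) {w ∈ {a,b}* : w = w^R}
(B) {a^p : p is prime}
(B) {a^p : p is prime}

(B) {a^p : p is prime} requires the CFL pumping lemma.

- {w ∈ {a,b}* : w = w^R} is context-free (but not regular)
  • Can be shown non-regular with the regular pumping lemma
  • After pumping, the string is no longer symmetric

- {a^p : p is prime} is NOT context-free
  • Requires the CFL pumping lemma to prove
  • The CFL pumping lemma also fails because prime gaps are unbounded

The CFL pumping lemma is "stronger" in that it can prove non-membership
in the larger class of context-free languages.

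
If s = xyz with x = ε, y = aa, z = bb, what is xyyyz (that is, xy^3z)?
aaaaaabb

Given x = '', y = 'aa', z = 'bb' and i = 3:

xy^3z = x + y·y·...·y (3 times) + z
       = '' + 'aa'^3 + 'bb'
       = '' + 'aaaaaa' + 'bb'
       = 'aaaaaabb'

The pumped string is 'aaaaaabb' with length 8.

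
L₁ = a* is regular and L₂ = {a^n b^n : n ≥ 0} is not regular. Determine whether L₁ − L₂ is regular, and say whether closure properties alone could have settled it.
Yes — L₁ − L₂ is regular.

The only string of a* that lies in {a^n b^n} is ε, so L₁ − L₂ = a* − {ε} = a⁺ = aa*, which is regular.

Note that the bare facts "L₁ regular, L₂ non-regular" do not settle the question by themselves: the closure of regular languages under ∪, ∩, complement and difference applies only when BOTH operands are regular. With a non-regular operand the result can come out regular or non-regular depending on the specific languages, so one has to work out L₁ − L₂ for this particular pair, as above.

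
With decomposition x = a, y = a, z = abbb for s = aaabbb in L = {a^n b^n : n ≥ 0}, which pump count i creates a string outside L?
i = 3

xy³z = a · aaa · abbb = aaaaabbb; aaaaabbb has 5 a's and 3 b's; 5 ≠ 3, so it is not in L.
(Other choices also work, e.g. i = 0, 2; only i = 1 is guaranteed to stay in L since xy¹z = s.)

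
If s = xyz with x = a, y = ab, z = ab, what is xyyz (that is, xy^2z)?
aababab

Given x = 'a', y = 'ab', z = 'ab' and i = 2:

xy^2z = x + y·y·...·y (2 times) + z
       = 'a' + 'ab'^2 + 'ab'
       = 'a' + 'abab' + 'ab'
       = 'aababab'

The pumped string is 'aababab' with length 7.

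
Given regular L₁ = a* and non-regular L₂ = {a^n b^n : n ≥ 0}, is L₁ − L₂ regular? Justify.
Yes — L₁ − L₂ is regular.

The only string of a* that lies in {a^n b^n} is ε, so L₁ − L₂ = a* − {ε} = a⁺ = aa*, which is regular.

Note that the bare facts "L₁ regular, L₂ non-regular" do not settle the question by themselves: the closure of regular languages under ∪, ∩, complement and difference applies only when BOTH operands are regular. With a non-regular operand the result can come out regular or non-regular depending on the specific languages, so one has to work out L₁ − L₂ for this particular pair, as above.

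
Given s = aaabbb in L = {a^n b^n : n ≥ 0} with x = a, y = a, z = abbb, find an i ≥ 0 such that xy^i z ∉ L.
i = 2

xy²z = a · aa · abbb = aaaabbb; aaaabbb has 4 a's and 3 b's; 4 ≠ 3, so it is not in L.
(Other choices also work, e.g. i = 0, 3; only i = 1 is guaranteed to stay in L since xy¹z = s.)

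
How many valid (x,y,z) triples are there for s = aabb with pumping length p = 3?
6

For s = 'aabb' with pumping length p = 3:

Constraints: |xy| ≤ 3, |y| > 0

Valid decompositions (|xy| ≤ p, |y| ≥ 1):
  • x='', y='a', z='abb'
  • x='a', y='a', z='bb'
  • x='', y='aa', z='bb'
  • x='aa', y='b', z='b'
  • x='a', y='ab', z='b'
  • x='', y='aab', z='b'

Total count: 6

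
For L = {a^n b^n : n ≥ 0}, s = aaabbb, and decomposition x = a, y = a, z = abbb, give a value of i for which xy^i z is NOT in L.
i = 3

xy³z = a · aaa · abbb = aaaaabbb; aaaaabbb has 5 a's and 3 b's; 5 ≠ 3, so it is not in L.
(Other choices also work, e.g. i = 0, 2; only i = 1 is guaranteed to stay in L since xy¹z = s.)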